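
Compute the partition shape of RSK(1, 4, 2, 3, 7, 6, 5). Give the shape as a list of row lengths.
[4, 2, 1]

Row-insert each entry into an empty tableau.

After inserting 1: P = [[1]].
After inserting 4: P = [[1, 4]].
After inserting 2: P = [[1, 2], [4]].
After inserting 3: P = [[1, 2, 3], [4]].
After inserting 7: P = [[1, 2, 3, 7], [4]].
After inserting 6: P = [[1, 2, 3, 6], [4, 7]].
After inserting 5: P = [[1, 2, 3, 5], [4, 6], [7]].

The final insertion tableau P = [[1, 2, 3, 5], [4, 6], [7]] has shape [4, 2, 1].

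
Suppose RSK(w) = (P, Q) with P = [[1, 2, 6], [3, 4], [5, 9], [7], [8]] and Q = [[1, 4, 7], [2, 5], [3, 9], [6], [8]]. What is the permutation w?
8 7 3 9 5 4 6 1 2

Reverse the RSK construction: for i from n down to 1, find the cell of Q containing i, remove the entry at that cell from P, and reverse-bump it up through P; the value ejected from row 1 is w(i).

Step i=9: Q has 9 at row 3, column 2; remove 9 from row 3 of P and reverse-bump: 9 enters row 2 and ejects 4; 4 enters row 1 and ejects 2. So w(9) = 2. P is now [[1, 4, 6], [3, 9], [5], [7], [8]].
Step i=8: Q has 8 at row 5, column 1; remove 8 from row 5 of P and reverse-bump: 8 enters row 4 and ejects 7; 7 enters row 3 and ejects 5; 5 enters row 2 and ejects 3; 3 enters row 1 and ejects 1. So w(8) = 1. P is now [[3, 4, 6], [5, 9], [7], [8]].
Step i=7: Q has 7 at row 1, column 3; remove that cell from P, ejecting 6. So w(7) = 6. P is now [[3, 4], [5, 9], [7], [8]].
Step i=6: Q has 6 at row 4, column 1; remove 8 from row 4 of P and reverse-bump: 8 enters row 3 and ejects 7; 7 enters row 2 and ejects 5; 5 enters row 1 and ejects 4. So w(6) = 4. P is now [[3, 5], [7, 9], [8]].
Step i=5: Q has 5 at row 2, column 2; remove 9 from row 2 of P and reverse-bump: 9 enters row 1 and ejects 5. So w(5) = 5. P is now [[3, 9], [7], [8]].
Step i=4: Q has 4 at row 1, column 2; remove that cell from P, ejecting 9. So w(4) = 9. P is now [[3], [7], [8]].
Step i=3: Q has 3 at row 3, column 1; remove 8 from row 3 of P and reverse-bump: 8 enters row 2 and ejects 7; 7 enters row 1 and ejects 3. So w(3) = 3. P is now [[7], [8]].
Step i=2: Q has 2 at row 2, column 1; remove 8 from row 2 of P and reverse-bump: 8 enters row 1 and ejects 7. So w(2) = 7. P is now [[8]].
Step i=1: Q has 1 at row 1, column 1; remove that cell from P, ejecting 8. So w(1) = 8. P is now [].

So w = 8 7 3 9 5 4 6 1 2.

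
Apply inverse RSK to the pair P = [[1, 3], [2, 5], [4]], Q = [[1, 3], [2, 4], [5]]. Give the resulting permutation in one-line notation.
Reverse RSK: for i = n, n-1, ..., 1, locate i in Q, remove the corresponding corner cell from P, and reverse-bump its entry up through P; the value ejected from row 1 is w(i).

So w = 4 2 5 3 1.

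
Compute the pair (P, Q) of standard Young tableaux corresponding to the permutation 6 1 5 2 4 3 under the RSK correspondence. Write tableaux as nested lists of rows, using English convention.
P = [[1, 2, 3], [4], [5], [6]], Q = [[1, 3, 5], [2], [4], [6]]

Insert each entry of the permutation into P by Schensted row insertion, recording in Q the position of each new cell.

Insert 6: appended to row 1. P = [[6]].
Insert 1: 1 bumps 6 from row 1; 6 starts row 2. P = [[1], [6]].
Insert 5: appended to row 1. P = [[1, 5], [6]].
Insert 2: 2 bumps 5 from row 1; 5 bumps 6 from row 2; 6 starts row 3. P = [[1, 2], [5], [6]].
Insert 4: appended to row 1. P = [[1, 2, 4], [5], [6]].
Insert 3: 3 bumps 4 from row 1; 4 bumps 5 from row 2; 5 bumps 6 from row 3; 6 starts row 4. P = [[1, 2, 3], [4], [5], [6]].

So P = [[1, 2, 3], [4], [5], [6]], Q = [[1, 3, 5], [2], [4], [6]].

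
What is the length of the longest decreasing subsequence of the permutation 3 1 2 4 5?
2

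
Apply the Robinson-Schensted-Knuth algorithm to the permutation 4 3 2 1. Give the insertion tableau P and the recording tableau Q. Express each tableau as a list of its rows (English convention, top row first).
Insert each entry of the permutation into P by Schensted row insertion, recording in Q the position of each new cell.

Insert 4: appended to row 1. P = [[4]], Q = [[1]].
Insert 3: 3 bumps 4 from row 1; 4 starts row 2. P = [[3], [4]], Q = [[1], [2]].
Insert 2: 2 bumps 3 from row 1; 3 bumps 4 from row 2; 4 starts row 3. P = [[2], [3], [4]], Q = [[1], [2], [3]].
Insert 1: 1 bumps 2 from row 1; 2 bumps 3 from row 2; 3 bumps 4 from row 3; 4 starts row 4. P = [[1], [2], [3], [4]], Q = [[1], [2], [3], [4]].

So P = [[1], [2], [3], [4]], Q = [[1], [2], [3], [4]].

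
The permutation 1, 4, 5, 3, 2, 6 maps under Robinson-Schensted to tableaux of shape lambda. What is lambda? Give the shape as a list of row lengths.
Row-insert each entry into an empty tableau.

After inserting 1: P = [[1]].
After inserting 4: P = [[1, 4]].
After inserting 5: P = [[1, 4, 5]].
After inserting 3: P = [[1, 3, 5], [4]].
After inserting 2: P = [[1, 2, 5], [3], [4]].
After inserting 6: P = [[1, 2, 5, 6], [3], [4]].

The final insertion tableau P = [[1, 2, 5, 6], [3], [4]] has shape [4, 1, 1].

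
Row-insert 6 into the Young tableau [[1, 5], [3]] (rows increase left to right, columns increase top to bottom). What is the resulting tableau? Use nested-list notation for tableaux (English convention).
[[1, 5, 6], [3]]

6 is larger than every entry of row 1, so it is appended to row 1. The new tableau is [[1, 5, 6], [3]].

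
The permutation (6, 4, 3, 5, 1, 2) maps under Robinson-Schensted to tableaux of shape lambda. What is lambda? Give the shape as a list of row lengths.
[2, 2, 1, 1]

RSK row insertion gives P = [[1, 2], [3, 5], [4], [6]], which has shape [2, 2, 1, 1].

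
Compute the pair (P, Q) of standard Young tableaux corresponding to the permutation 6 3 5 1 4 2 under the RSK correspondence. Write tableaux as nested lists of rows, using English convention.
Insert each entry of the permutation into P by Schensted row insertion, recording in Q the position of each new cell.

Insert 6: appended to row 1. P = [[6]], Q = [[1]].
Insert 3: 3 bumps 6 from row 1; 6 starts row 2. P = [[3], [6]], Q = [[1], [2]].
Insert 5: appended to row 1. P = [[3, 5], [6]], Q = [[1, 3], [2]].
Insert 1: 1 bumps 3 from row 1; 3 bumps 6 from row 2; 6 starts row 3. P = [[1, 5], [3], [6]], Q = [[1, 3], [2], [4]].
Insert 4: 4 bumps 5 from row 1; 5 appends to row 2. P = [[1, 4], [3, 5], [6]], Q = [[1, 3], [2, 5], [4]].
Insert 2: 2 bumps 4 from row 1; 4 bumps 5 from row 2; 5 bumps 6 from row 3; 6 starts row 4. P = [[1, 2], [3, 4], [5], [6]], Q = [[1, 3], [2, 5], [4], [6]].

So P = [[1, 2], [3, 4], [5], [6]], Q = [[1, 3], [2, 5], [4], [6]].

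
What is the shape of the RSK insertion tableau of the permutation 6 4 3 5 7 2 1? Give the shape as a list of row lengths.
Row-insert each entry into an empty tableau.

After inserting 6: P = [[6]].
After inserting 4: P = [[4], [6]].
After inserting 3: P = [[3], [4], [6]].
After inserting 5: P = [[3, 5], [4], [6]].
After inserting 7: P = [[3, 5, 7], [4], [6]].
After inserting 2: P = [[2, 5, 7], [3], [4], [6]].
After inserting 1: P = [[1, 5, 7], [2], [3], [4], [6]].

The final insertion tableau P = [[1, 5, 7], [2], [3], [4], [6]] has shape [3, 1, 1, 1, 1].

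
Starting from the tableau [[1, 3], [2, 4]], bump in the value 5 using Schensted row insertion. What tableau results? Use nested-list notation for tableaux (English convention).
[[1, 3, 5], [2, 4]]

5 is larger than every entry of row 1, so it is appended to row 1. The new tableau is [[1, 3, 5], [2, 4]].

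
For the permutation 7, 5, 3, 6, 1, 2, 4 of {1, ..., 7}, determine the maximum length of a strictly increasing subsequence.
3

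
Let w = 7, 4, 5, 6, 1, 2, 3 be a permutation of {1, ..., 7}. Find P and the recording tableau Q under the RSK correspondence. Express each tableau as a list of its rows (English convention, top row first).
P = [[1, 2, 3], [4, 5, 6], [7]], Q = [[1, 3, 4], [2, 6, 7], [5]]

Insert each entry of the permutation into P by Schensted row insertion, recording in Q the position of each new cell.

After inserting 7: P = [[7]].
After inserting 4: P = [[4], [7]].
After inserting 5: P = [[4, 5], [7]].
After inserting 6: P = [[4, 5, 6], [7]].
After inserting 1: P = [[1, 5, 6], [4], [7]].
After inserting 2: P = [[1, 2, 6], [4, 5], [7]].
After inserting 3: P = [[1, 2, 3], [4, 5, 6], [7]].

So P = [[1, 2, 3], [4, 5, 6], [7]], Q = [[1, 3, 4], [2, 6, 7], [5]].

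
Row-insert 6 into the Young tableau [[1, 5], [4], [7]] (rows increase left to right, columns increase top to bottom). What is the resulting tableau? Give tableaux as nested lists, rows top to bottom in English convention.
[[1, 5, 6], [4], [7]]

6 is larger than every entry of row 1, so it is appended to row 1. The new tableau is [[1, 5, 6], [4], [7]].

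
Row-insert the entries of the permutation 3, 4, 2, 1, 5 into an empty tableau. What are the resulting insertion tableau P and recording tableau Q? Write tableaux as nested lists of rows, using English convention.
Insert each entry of the permutation into P by Schensted row insertion, recording in Q the position of each new cell.

Insert 3: appended to row 1. P = [[3]], Q = [[1]].
Insert 4: appended to row 1. P = [[3, 4]], Q = [[1, 2]].
Insert 2: 2 bumps 3 from row 1; 3 starts row 2. P = [[2, 4], [3]], Q = [[1, 2], [3]].
Insert 1: 1 bumps 2 from row 1; 2 bumps 3 from row 2; 3 starts row 3. P = [[1, 4], [2], [3]], Q = [[1, 2], [3], [4]].
Insert 5: appended to row 1. P = [[1, 4, 5], [2], [3]], Q = [[1, 2, 5], [3], [4]].

So P = [[1, 4, 5], [2], [3]], Q = [[1, 2, 5], [3], [4]].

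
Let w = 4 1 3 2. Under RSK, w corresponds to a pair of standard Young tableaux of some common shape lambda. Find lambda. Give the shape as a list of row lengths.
[2, 1, 1]

RSK row insertion gives P = [[1, 2], [3], [4]], which has shape [2, 1, 1].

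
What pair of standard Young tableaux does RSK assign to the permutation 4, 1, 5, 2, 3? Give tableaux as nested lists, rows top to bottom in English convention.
Insert each entry of the permutation into P by Schensted row insertion, recording in Q the position of each new cell.

Insert 4: appended to row 1. P = [[4]], Q = [[1]].
Insert 1: 1 bumps 4 from row 1; 4 starts row 2. P = [[1], [4]], Q = [[1], [2]].
Insert 5: appended to row 1. P = [[1, 5], [4]], Q = [[1, 3], [2]].
Insert 2: 2 bumps 5 from row 1; 5 appends to row 2. P = [[1, 2], [4, 5]], Q = [[1, 3], [2, 4]].
Insert 3: appended to row 1. P = [[1, 2, 3], [4, 5]], Q = [[1, 3, 5], [2, 4]].

So P = [[1, 2, 3], [4, 5]], Q = [[1, 3, 5], [2, 4]].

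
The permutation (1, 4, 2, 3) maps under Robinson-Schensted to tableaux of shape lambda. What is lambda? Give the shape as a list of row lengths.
[3, 1]

Row-insert each entry into an empty tableau.

After inserting 1: P = [[1]].
After inserting 4: P = [[1, 4]].
After inserting 2: P = [[1, 2], [4]].
After inserting 3: P = [[1, 2, 3], [4]].

The final insertion tableau P = [[1, 2, 3], [4]] has shape [3, 1].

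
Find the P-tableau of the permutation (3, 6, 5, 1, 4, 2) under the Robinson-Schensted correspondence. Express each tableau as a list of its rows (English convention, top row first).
Insert 3: appended to row 1. P = [[3]].
Insert 6: appended to row 1. P = [[3, 6]].
Insert 5: 5 bumps 6 from row 1; 6 starts row 2. P = [[3, 5], [6]].
Insert 1: 1 bumps 3 from row 1; 3 bumps 6 from row 2; 6 starts row 3. P = [[1, 5], [3], [6]].
Insert 4: 4 bumps 5 from row 1; 5 appends to row 2. P = [[1, 4], [3, 5], [6]].
Insert 2: 2 bumps 4 from row 1; 4 bumps 5 from row 2; 5 bumps 6 from row 3; 6 starts row 4. P = [[1, 2], [3, 4], [5], [6]].

So P = [[1, 2], [3, 4], [5], [6]].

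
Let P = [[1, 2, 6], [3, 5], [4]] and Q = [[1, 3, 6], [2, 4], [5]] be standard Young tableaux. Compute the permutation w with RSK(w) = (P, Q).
Reverse the RSK construction: for i from n down to 1, find the cell of Q containing i, remove the entry at that cell from P, and reverse-bump it up through P; the value ejected from row 1 is w(i).

Step i=6: Q has 6 at row 1, column 3; remove that cell from P, ejecting 6. So w(6) = 6. P is now [[1, 2], [3, 5], [4]].
Step i=5: Q has 5 at row 3, column 1; remove 4 from row 3 of P and reverse-bump: 4 enters row 2 and ejects 3; 3 enters row 1 and ejects 2. So w(5) = 2. P is now [[1, 3], [4, 5]].
Step i=4: Q has 4 at row 2, column 2; remove 5 from row 2 of P and reverse-bump: 5 enters row 1 and ejects 3. So w(4) = 3. P is now [[1, 5], [4]].
Step i=3: Q has 3 at row 1, column 2; remove that cell from P, ejecting 5. So w(3) = 5. P is now [[1], [4]].
Step i=2: Q has 2 at row 2, column 1; remove 4 from row 2 of P and reverse-bump: 4 enters row 1 and ejects 1. So w(2) = 1. P is now [[4]].
Step i=1: Q has 1 at row 1, column 1; remove that cell from P, ejecting 4. So w(1) = 4. P is now [].

So w = 4 1 5 3 2 6.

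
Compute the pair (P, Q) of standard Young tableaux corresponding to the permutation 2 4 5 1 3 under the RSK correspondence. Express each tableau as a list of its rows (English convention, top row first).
Insert each entry of the permutation into P by Schensted row insertion, recording in Q the position of each new cell.

Insert 2: appended to row 1. P = [[2]], Q = [[1]].
Insert 4: appended to row 1. P = [[2, 4]], Q = [[1, 2]].
Insert 5: appended to row 1. P = [[2, 4, 5]], Q = [[1, 2, 3]].
Insert 1: 1 bumps 2 from row 1; 2 starts row 2. P = [[1, 4, 5], [2]], Q = [[1, 2, 3], [4]].
Insert 3: 3 bumps 4 from row 1; 4 appends to row 2. P = [[1, 3, 5], [2, 4]], Q = [[1, 2, 3], [4, 5]].

So P = [[1, 3, 5], [2, 4]], Q = [[1, 2, 3], [4, 5]].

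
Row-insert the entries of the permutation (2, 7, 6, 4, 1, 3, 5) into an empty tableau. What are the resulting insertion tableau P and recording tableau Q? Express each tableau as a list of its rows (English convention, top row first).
P = [[1, 3, 5], [2, 4], [6], [7]], Q = [[1, 2, 7], [3, 6], [4], [5]]

Insert each entry of the permutation into P by Schensted row insertion, recording in Q the position of each new cell.

Insert 2: appended to row 1. P = [[2]].
Insert 7: appended to row 1. P = [[2, 7]].
Insert 6: 6 bumps 7 from row 1; 7 starts row 2. P = [[2, 6], [7]].
Insert 4: 4 bumps 6 from row 1; 6 bumps 7 from row 2; 7 starts row 3. P = [[2, 4], [6], [7]].
Insert 1: 1 bumps 2 from row 1; 2 bumps 6 from row 2; 6 bumps 7 from row 3; 7 starts row 4. P = [[1, 4], [2], [6], [7]].
Insert 3: 3 bumps 4 from row 1; 4 appends to row 2. P = [[1, 3], [2, 4], [6], [7]].
Insert 5: appended to row 1. P = [[1, 3, 5], [2, 4], [6], [7]].

So P = [[1, 3, 5], [2, 4], [6], [7]], Q = [[1, 2, 7], [3, 6], [4], [5]].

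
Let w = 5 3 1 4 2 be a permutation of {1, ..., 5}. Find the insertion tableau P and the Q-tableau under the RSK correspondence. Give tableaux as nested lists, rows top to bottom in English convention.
Insert each entry of the permutation into P by Schensted row insertion, recording in Q the position of each new cell.

After inserting 5: P = [[5]].
After inserting 3: P = [[3], [5]].
After inserting 1: P = [[1], [3], [5]].
After inserting 4: P = [[1, 4], [3], [5]].
After inserting 2: P = [[1, 2], [3, 4], [5]].

So P = [[1, 2], [3, 4], [5]], Q = [[1, 4], [2, 5], [3]].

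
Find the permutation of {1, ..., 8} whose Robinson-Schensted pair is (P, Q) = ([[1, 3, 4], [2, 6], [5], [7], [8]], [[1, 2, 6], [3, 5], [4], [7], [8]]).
Reverse the RSK construction: for i from n down to 1, find the cell of Q containing i, remove the entry at that cell from P, and reverse-bump it up through P; the value ejected from row 1 is w(i).

Step i=8: Q has 8 at row 5, column 1; remove 8 from row 5 of P and reverse-bump: 8 enters row 4 and ejects 7; 7 enters row 3 and ejects 5; 5 enters row 2 and ejects 2; 2 enters row 1 and ejects 1. So w(8) = 1. P is now [[2, 3, 4], [5, 6], [7], [8]].
Step i=7: Q has 7 at row 4, column 1; remove 8 from row 4 of P and reverse-bump: 8 enters row 3 and ejects 7; 7 enters row 2 and ejects 6; 6 enters row 1 and ejects 4. So w(7) = 4. P is now [[2, 3, 6], [5, 7], [8]].
Step i=6: Q has 6 at row 1, column 3; remove that cell from P, ejecting 6. So w(6) = 6. P is now [[2, 3], [5, 7], [8]].
Step i=5: Q has 5 at row 2, column 2; remove 7 from row 2 of P and reverse-bump: 7 enters row 1 and ejects 3. So w(5) = 3. P is now [[2, 7], [5], [8]].
Step i=4: Q has 4 at row 3, column 1; remove 8 from row 3 of P and reverse-bump: 8 enters row 2 and ejects 5; 5 enters row 1 and ejects 2. So w(4) = 2. P is now [[5, 7], [8]].
Step i=3: Q has 3 at row 2, column 1; remove 8 from row 2 of P and reverse-bump: 8 enters row 1 and ejects 7. So w(3) = 7. P is now [[5, 8]].
Step i=2: Q has 2 at row 1, column 2; remove that cell from P, ejecting 8. So w(2) = 8. P is now [[5]].
Step i=1: Q has 1 at row 1, column 1; remove that cell from P, ejecting 5. So w(1) = 5. P is now [].

So w = 5 8 7 2 3 6 4 1.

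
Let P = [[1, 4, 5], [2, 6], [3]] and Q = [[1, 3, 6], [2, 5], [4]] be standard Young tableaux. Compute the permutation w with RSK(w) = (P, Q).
Reverse the RSK construction: for i from n down to 1, find the cell of Q containing i, remove the entry at that cell from P, and reverse-bump it up through P; the value ejected from row 1 is w(i).

Step i=6: Q has 6 at row 1, column 3; remove that cell from P, ejecting 5. So w(6) = 5. P is now [[1, 4], [2, 6], [3]].
Step i=5: Q has 5 at row 2, column 2; remove 6 from row 2 of P and reverse-bump: 6 enters row 1 and ejects 4. So w(5) = 4. P is now [[1, 6], [2], [3]].
Step i=4: Q has 4 at row 3, column 1; remove 3 from row 3 of P and reverse-bump: 3 enters row 2 and ejects 2; 2 enters row 1 and ejects 1. So w(4) = 1. P is now [[2, 6], [3]].
Step i=3: Q has 3 at row 1, column 2; remove that cell from P, ejecting 6. So w(3) = 6. P is now [[2], [3]].
Step i=2: Q has 2 at row 2, column 1; remove 3 from row 2 of P and reverse-bump: 3 enters row 1 and ejects 2. So w(2) = 2. P is now [[3]].
Step i=1: Q has 1 at row 1, column 1; remove that cell from P, ejecting 3. So w(1) = 3. P is now [].

So w = 3 2 6 1 4 5.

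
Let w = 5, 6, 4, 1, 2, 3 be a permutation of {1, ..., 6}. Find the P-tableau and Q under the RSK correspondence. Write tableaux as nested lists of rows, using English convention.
P = [[1, 2, 3], [4, 6], [5]], Q = [[1, 2, 6], [3, 5], [4]]

Insert each entry of the permutation into P by Schensted row insertion, recording in Q the position of each new cell.

Insert 5: appended to row 1. P = [[5]].
Insert 6: appended to row 1. P = [[5, 6]].
Insert 4: 4 bumps 5 from row 1; 5 starts row 2. P = [[4, 6], [5]].
Insert 1: 1 bumps 4 from row 1; 4 bumps 5 from row 2; 5 starts row 3. P = [[1, 6], [4], [5]].
Insert 2: 2 bumps 6 from row 1; 6 appends to row 2. P = [[1, 2], [4, 6], [5]].
Insert 3: appended to row 1. P = [[1, 2, 3], [4, 6], [5]].

So P = [[1, 2, 3], [4, 6], [5]], Q = [[1, 2, 6], [3, 5], [4]].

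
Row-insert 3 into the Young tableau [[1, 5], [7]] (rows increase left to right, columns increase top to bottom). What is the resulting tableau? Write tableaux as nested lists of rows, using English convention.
[[1, 3], [5], [7]]

In row 1, 3 replaces 5 (the leftmost entry greater than 3); 5 is bumped to row 2. In row 2, 5 replaces 7 (the leftmost entry greater than 5); 7 is bumped to row 3. 7 starts a new row 3. The new tableau is [[1, 3], [5], [7]].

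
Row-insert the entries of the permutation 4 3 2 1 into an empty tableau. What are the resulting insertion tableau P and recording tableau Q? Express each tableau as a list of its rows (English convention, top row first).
Insert each entry of the permutation into P by Schensted row insertion, recording in Q the position of each new cell.

Insert 4: appended to row 1. P = [[4]].
Insert 3: 3 bumps 4 from row 1; 4 starts row 2. P = [[3], [4]].
Insert 2: 2 bumps 3 from row 1; 3 bumps 4 from row 2; 4 starts row 3. P = [[2], [3], [4]].
Insert 1: 1 bumps 2 from row 1; 2 bumps 3 from row 2; 3 bumps 4 from row 3; 4 starts row 4. P = [[1], [2], [3], [4]].

So P = [[1], [2], [3], [4]], Q = [[1], [2], [3], [4]].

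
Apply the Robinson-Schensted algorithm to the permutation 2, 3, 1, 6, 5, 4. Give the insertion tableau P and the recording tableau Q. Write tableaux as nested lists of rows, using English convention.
P = [[1, 3, 4], [2, 5], [6]], Q = [[1, 2, 4], [3, 5], [6]]

Insert each entry of the permutation into P by Schensted row insertion, recording in Q the position of each new cell.

Insert 2: appended to row 1. P = [[2]].
Insert 3: appended to row 1. P = [[2, 3]].
Insert 1: 1 bumps 2 from row 1; 2 starts row 2. P = [[1, 3], [2]].
Insert 6: appended to row 1. P = [[1, 3, 6], [2]].
Insert 5: 5 bumps 6 from row 1; 6 appends to row 2. P = [[1, 3, 5], [2, 6]].
Insert 4: 4 bumps 5 from row 1; 5 bumps 6 from row 2; 6 starts row 3. P = [[1, 3, 4], [2, 5], [6]].

So P = [[1, 3, 4], [2, 5], [6]], Q = [[1, 2, 4], [3, 5], [6]].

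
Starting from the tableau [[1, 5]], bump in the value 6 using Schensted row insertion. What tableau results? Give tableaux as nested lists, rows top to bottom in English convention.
6 is larger than every entry of row 1, so it is appended to row 1. The new tableau is [[1, 5, 6]].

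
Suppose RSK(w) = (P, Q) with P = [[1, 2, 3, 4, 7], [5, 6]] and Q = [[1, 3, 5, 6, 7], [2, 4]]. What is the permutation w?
5 1 6 2 3 4 7

Reverse the RSK construction: for i from n down to 1, find the cell of Q containing i, remove the entry at that cell from P, and reverse-bump it up through P; the value ejected from row 1 is w(i).

Step i=7: Q has 7 at row 1, column 5; remove that cell from P, ejecting 7. So w(7) = 7. P is now [[1, 2, 3, 4], [5, 6]].
Step i=6: Q has 6 at row 1, column 4; remove that cell from P, ejecting 4. So w(6) = 4. P is now [[1, 2, 3], [5, 6]].
Step i=5: Q has 5 at row 1, column 3; remove that cell from P, ejecting 3. So w(5) = 3. P is now [[1, 2], [5, 6]].
Step i=4: Q has 4 at row 2, column 2; remove 6 from row 2 of P and reverse-bump: 6 enters row 1 and ejects 2. So w(4) = 2. P is now [[1, 6], [5]].
Step i=3: Q has 3 at row 1, column 2; remove that cell from P, ejecting 6. So w(3) = 6. P is now [[1], [5]].
Step i=2: Q has 2 at row 2, column 1; remove 5 from row 2 of P and reverse-bump: 5 enters row 1 and ejects 1. So w(2) = 1. P is now [[5]].
Step i=1: Q has 1 at row 1, column 1; remove that cell from P, ejecting 5. So w(1) = 5. P is now [].

So w = 5 1 6 2 3 4 7.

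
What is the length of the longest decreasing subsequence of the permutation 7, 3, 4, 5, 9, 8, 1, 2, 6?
3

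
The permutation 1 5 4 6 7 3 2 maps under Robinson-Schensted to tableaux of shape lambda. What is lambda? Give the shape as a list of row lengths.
[4, 1, 1, 1]

Row-insert each entry into an empty tableau.

After inserting 1: P = [[1]].
After inserting 5: P = [[1, 5]].
After inserting 4: P = [[1, 4], [5]].
After inserting 6: P = [[1, 4, 6], [5]].
After inserting 7: P = [[1, 4, 6, 7], [5]].
After inserting 3: P = [[1, 3, 6, 7], [4], [5]].
After inserting 2: P = [[1, 2, 6, 7], [3], [4], [5]].

The final insertion tableau P = [[1, 2, 6, 7], [3], [4], [5]] has shape [4, 1, 1, 1].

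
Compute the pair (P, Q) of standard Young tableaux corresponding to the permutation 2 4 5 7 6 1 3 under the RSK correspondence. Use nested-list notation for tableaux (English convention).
Insert each entry of the permutation into P by Schensted row insertion, recording in Q the position of each new cell.

Insert 2: appended to row 1. P = [[2]].
Insert 4: appended to row 1. P = [[2, 4]].
Insert 5: appended to row 1. P = [[2, 4, 5]].
Insert 7: appended to row 1. P = [[2, 4, 5, 7]].
Insert 6: 6 bumps 7 from row 1; 7 starts row 2. P = [[2, 4, 5, 6], [7]].
Insert 1: 1 bumps 2 from row 1; 2 bumps 7 from row 2; 7 starts row 3. P = [[1, 4, 5, 6], [2], [7]].
Insert 3: 3 bumps 4 from row 1; 4 appends to row 2. P = [[1, 3, 5, 6], [2, 4], [7]].

So P = [[1, 3, 5, 6], [2, 4], [7]], Q = [[1, 2, 3, 4], [5, 7], [6]].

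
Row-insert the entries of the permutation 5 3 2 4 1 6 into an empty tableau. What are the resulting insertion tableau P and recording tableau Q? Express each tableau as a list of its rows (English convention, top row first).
P = [[1, 4, 6], [2], [3], [5]], Q = [[1, 4, 6], [2], [3], [5]]

Insert each entry of the permutation into P by Schensted row insertion, recording in Q the position of each new cell.

Insert 5: appended to row 1. P = [[5]].
Insert 3: 3 bumps 5 from row 1; 5 starts row 2. P = [[3], [5]].
Insert 2: 2 bumps 3 from row 1; 3 bumps 5 from row 2; 5 starts row 3. P = [[2], [3], [5]].
Insert 4: appended to row 1. P = [[2, 4], [3], [5]].
Insert 1: 1 bumps 2 from row 1; 2 bumps 3 from row 2; 3 bumps 5 from row 3; 5 starts row 4. P = [[1, 4], [2], [3], [5]].
Insert 6: appended to row 1. P = [[1, 4, 6], [2], [3], [5]].

So P = [[1, 4, 6], [2], [3], [5]], Q = [[1, 4, 6], [2], [3], [5]].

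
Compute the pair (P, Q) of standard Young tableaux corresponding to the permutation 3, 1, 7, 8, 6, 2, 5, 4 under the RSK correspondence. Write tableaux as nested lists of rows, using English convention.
Insert each entry of the permutation into P by Schensted row insertion, recording in Q the position of each new cell.

Insert 3: appended to row 1. P = [[3]], Q = [[1]].
Insert 1: 1 bumps 3 from row 1; 3 starts row 2. P = [[1], [3]], Q = [[1], [2]].
Insert 7: appended to row 1. P = [[1, 7], [3]], Q = [[1, 3], [2]].
Insert 8: appended to row 1. P = [[1, 7, 8], [3]], Q = [[1, 3, 4], [2]].
Insert 6: 6 bumps 7 from row 1; 7 appends to row 2. P = [[1, 6, 8], [3, 7]], Q = [[1, 3, 4], [2, 5]].
Insert 2: 2 bumps 6 from row 1; 6 bumps 7 from row 2; 7 starts row 3. P = [[1, 2, 8], [3, 6], [7]], Q = [[1, 3, 4], [2, 5], [6]].
Insert 5: 5 bumps 8 from row 1; 8 appends to row 2. P = [[1, 2, 5], [3, 6, 8], [7]], Q = [[1, 3, 4], [2, 5, 7], [6]].
Insert 4: 4 bumps 5 from row 1; 5 bumps 6 from row 2; 6 bumps 7 from row 3; 7 starts row 4. P = [[1, 2, 4], [3, 5, 8], [6], [7]], Q = [[1, 3, 4], [2, 5, 7], [6], [8]].

So P = [[1, 2, 4], [3, 5, 8], [6], [7]], Q = [[1, 3, 4], [2, 5, 7], [6], [8]].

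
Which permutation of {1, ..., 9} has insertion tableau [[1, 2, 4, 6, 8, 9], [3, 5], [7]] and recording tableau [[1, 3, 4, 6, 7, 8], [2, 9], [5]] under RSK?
7 1 3 5 2 6 8 9 4

Reverse the RSK construction: for i from n down to 1, find the cell of Q containing i, remove the entry at that cell from P, and reverse-bump it up through P; the value ejected from row 1 is w(i).

Step i=9: Q has 9 at row 2, column 2; remove 5 from row 2 of P and reverse-bump: 5 enters row 1 and ejects 4. So w(9) = 4. P is now [[1, 2, 5, 6, 8, 9], [3], [7]].
Step i=8: Q has 8 at row 1, column 6; remove that cell from P, ejecting 9. So w(8) = 9. P is now [[1, 2, 5, 6, 8], [3], [7]].
Step i=7: Q has 7 at row 1, column 5; remove that cell from P, ejecting 8. So w(7) = 8. P is now [[1, 2, 5, 6], [3], [7]].
Step i=6: Q has 6 at row 1, column 4; remove that cell from P, ejecting 6. So w(6) = 6. P is now [[1, 2, 5], [3], [7]].
Step i=5: Q has 5 at row 3, column 1; remove 7 from row 3 of P and reverse-bump: 7 enters row 2 and ejects 3; 3 enters row 1 and ejects 2. So w(5) = 2. P is now [[1, 3, 5], [7]].
Step i=4: Q has 4 at row 1, column 3; remove that cell from P, ejecting 5. So w(4) = 5. P is now [[1, 3], [7]].
Step i=3: Q has 3 at row 1, column 2; remove that cell from P, ejecting 3. So w(3) = 3. P is now [[1], [7]].
Step i=2: Q has 2 at row 2, column 1; remove 7 from row 2 of P and reverse-bump: 7 enters row 1 and ejects 1. So w(2) = 1. P is now [[7]].
Step i=1: Q has 1 at row 1, column 1; remove that cell from P, ejecting 7. So w(1) = 7. P is now [].

So w = 7 1 3 5 2 6 8 9 4.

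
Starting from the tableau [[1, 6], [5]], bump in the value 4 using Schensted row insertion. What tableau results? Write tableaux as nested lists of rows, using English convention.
[[1, 4], [5, 6]]

In row 1, 4 replaces 6 (the leftmost entry greater than 4); 6 is bumped to row 2. 6 is appended to row 2. The new tableau is [[1, 4], [5, 6]].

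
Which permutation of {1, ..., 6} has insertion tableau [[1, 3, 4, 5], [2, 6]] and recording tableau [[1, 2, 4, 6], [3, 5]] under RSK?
2 3 1 6 4 5

Reverse the RSK construction: for i from n down to 1, find the cell of Q containing i, remove the entry at that cell from P, and reverse-bump it up through P; the value ejected from row 1 is w(i).

Step i=6: Q has 6 at row 1, column 4; remove that cell from P, ejecting 5. So w(6) = 5. P is now [[1, 3, 4], [2, 6]].
Step i=5: Q has 5 at row 2, column 2; remove 6 from row 2 of P and reverse-bump: 6 enters row 1 and ejects 4. So w(5) = 4. P is now [[1, 3, 6], [2]].
Step i=4: Q has 4 at row 1, column 3; remove that cell from P, ejecting 6. So w(4) = 6. P is now [[1, 3], [2]].
Step i=3: Q has 3 at row 2, column 1; remove 2 from row 2 of P and reverse-bump: 2 enters row 1 and ejects 1. So w(3) = 1. P is now [[2, 3]].
Step i=2: Q has 2 at row 1, column 2; remove that cell from P, ejecting 3. So w(2) = 3. P is now [[2]].
Step i=1: Q has 1 at row 1, column 1; remove that cell from P, ejecting 2. So w(1) = 2. P is now [].

So w = 2 3 1 6 4 5.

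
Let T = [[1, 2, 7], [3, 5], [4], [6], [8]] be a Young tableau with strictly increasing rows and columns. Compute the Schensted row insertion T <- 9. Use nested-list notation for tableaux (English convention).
[[1, 2, 7, 9], [3, 5], [4], [6], [8]]

9 is larger than every entry of row 1, so it is appended to row 1. The new tableau is [[1, 2, 7, 9], [3, 5], [4], [6], [8]].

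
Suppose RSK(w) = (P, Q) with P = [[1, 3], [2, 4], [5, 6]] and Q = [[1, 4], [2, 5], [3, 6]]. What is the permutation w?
5 2 1 6 4 3

Reverse the RSK construction: for i from n down to 1, find the cell of Q containing i, remove the entry at that cell from P, and reverse-bump it up through P; the value ejected from row 1 is w(i).

Step i=6: Q has 6 at row 3, column 2; remove 6 from row 3 of P and reverse-bump: 6 enters row 2 and ejects 4; 4 enters row 1 and ejects 3. So w(6) = 3. P is now [[1, 4], [2, 6], [5]].
Step i=5: Q has 5 at row 2, column 2; remove 6 from row 2 of P and reverse-bump: 6 enters row 1 and ejects 4. So w(5) = 4. P is now [[1, 6], [2], [5]].
Step i=4: Q has 4 at row 1, column 2; remove that cell from P, ejecting 6. So w(4) = 6. P is now [[1], [2], [5]].
Step i=3: Q has 3 at row 3, column 1; remove 5 from row 3 of P and reverse-bump: 5 enters row 2 and ejects 2; 2 enters row 1 and ejects 1. So w(3) = 1. P is now [[2], [5]].
Step i=2: Q has 2 at row 2, column 1; remove 5 from row 2 of P and reverse-bump: 5 enters row 1 and ejects 2. So w(2) = 2. P is now [[5]].
Step i=1: Q has 1 at row 1, column 1; remove that cell from P, ejecting 5. So w(1) = 5. P is now [].

So w = 5 2 1 6 4 3.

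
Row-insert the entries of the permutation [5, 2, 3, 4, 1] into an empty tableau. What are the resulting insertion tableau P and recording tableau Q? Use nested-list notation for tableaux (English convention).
Insert each entry of the permutation into P by Schensted row insertion, recording in Q the position of each new cell.

Insert 5: appended to row 1. P = [[5]], Q = [[1]].
Insert 2: 2 bumps 5 from row 1; 5 starts row 2. P = [[2], [5]], Q = [[1], [2]].
Insert 3: appended to row 1. P = [[2, 3], [5]], Q = [[1, 3], [2]].
Insert 4: appended to row 1. P = [[2, 3, 4], [5]], Q = [[1, 3, 4], [2]].
Insert 1: 1 bumps 2 from row 1; 2 bumps 5 from row 2; 5 starts row 3. P = [[1, 3, 4], [2], [5]], Q = [[1, 3, 4], [2], [5]].

So P = [[1, 3, 4], [2], [5]], Q = [[1, 3, 4], [2], [5]].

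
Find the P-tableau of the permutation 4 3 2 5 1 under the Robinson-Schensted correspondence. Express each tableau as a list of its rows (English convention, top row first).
After inserting 4: P = [[4]].
After inserting 3: P = [[3], [4]].
After inserting 2: P = [[2], [3], [4]].
After inserting 5: P = [[2, 5], [3], [4]].
After inserting 1: P = [[1, 5], [2], [3], [4]].

So P = [[1, 5], [2], [3], [4]].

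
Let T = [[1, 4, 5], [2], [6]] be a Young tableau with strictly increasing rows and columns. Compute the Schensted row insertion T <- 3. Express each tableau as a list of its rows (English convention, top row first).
In row 1, 3 replaces 4 (the leftmost entry greater than 3); 4 is bumped to row 2. 4 is appended to row 2. The new tableau is [[1, 3, 5], [2, 4], [6]].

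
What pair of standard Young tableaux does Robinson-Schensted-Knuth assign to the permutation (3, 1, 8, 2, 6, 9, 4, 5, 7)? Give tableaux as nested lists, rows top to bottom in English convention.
Insert each entry of the permutation into P by Schensted row insertion, recording in Q the position of each new cell.

Insert 3: appended to row 1. P = [[3]], Q = [[1]].
Insert 1: 1 bumps 3 from row 1; 3 starts row 2. P = [[1], [3]], Q = [[1], [2]].
Insert 8: appended to row 1. P = [[1, 8], [3]], Q = [[1, 3], [2]].
Insert 2: 2 bumps 8 from row 1; 8 appends to row 2. P = [[1, 2], [3, 8]], Q = [[1, 3], [2, 4]].
Insert 6: appended to row 1. P = [[1, 2, 6], [3, 8]], Q = [[1, 3, 5], [2, 4]].
Insert 9: appended to row 1. P = [[1, 2, 6, 9], [3, 8]], Q = [[1, 3, 5, 6], [2, 4]].
Insert 4: 4 bumps 6 from row 1; 6 bumps 8 from row 2; 8 starts row 3. P = [[1, 2, 4, 9], [3, 6], [8]], Q = [[1, 3, 5, 6], [2, 4], [7]].
Insert 5: 5 bumps 9 from row 1; 9 appends to row 2. P = [[1, 2, 4, 5], [3, 6, 9], [8]], Q = [[1, 3, 5, 6], [2, 4, 8], [7]].
Insert 7: appended to row 1. P = [[1, 2, 4, 5, 7], [3, 6, 9], [8]], Q = [[1, 3, 5, 6, 9], [2, 4, 8], [7]].

So P = [[1, 2, 4, 5, 7], [3, 6, 9], [8]], Q = [[1, 3, 5, 6, 9], [2, 4, 8], [7]].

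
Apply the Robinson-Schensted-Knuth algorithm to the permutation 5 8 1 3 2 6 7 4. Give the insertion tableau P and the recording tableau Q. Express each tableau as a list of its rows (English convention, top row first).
Insert each entry of the permutation into P by Schensted row insertion, recording in Q the position of each new cell.

Insert 5: appended to row 1. P = [[5]].
Insert 8: appended to row 1. P = [[5, 8]].
Insert 1: 1 bumps 5 from row 1; 5 starts row 2. P = [[1, 8], [5]].
Insert 3: 3 bumps 8 from row 1; 8 appends to row 2. P = [[1, 3], [5, 8]].
Insert 2: 2 bumps 3 from row 1; 3 bumps 5 from row 2; 5 starts row 3. P = [[1, 2], [3, 8], [5]].
Insert 6: appended to row 1. P = [[1, 2, 6], [3, 8], [5]].
Insert 7: appended to row 1. P = [[1, 2, 6, 7], [3, 8], [5]].
Insert 4: 4 bumps 6 from row 1; 6 bumps 8 from row 2; 8 appends to row 3. P = [[1, 2, 4, 7], [3, 6], [5, 8]].

So P = [[1, 2, 4, 7], [3, 6], [5, 8]], Q = [[1, 2, 6, 7], [3, 4], [5, 8]].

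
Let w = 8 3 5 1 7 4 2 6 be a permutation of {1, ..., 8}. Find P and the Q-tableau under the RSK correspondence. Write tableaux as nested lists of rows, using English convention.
Insert each entry of the permutation into P by Schensted row insertion, recording in Q the position of each new cell.

Insert 8: appended to row 1. P = [[8]], Q = [[1]].
Insert 3: 3 bumps 8 from row 1; 8 starts row 2. P = [[3], [8]], Q = [[1], [2]].
Insert 5: appended to row 1. P = [[3, 5], [8]], Q = [[1, 3], [2]].
Insert 1: 1 bumps 3 from row 1; 3 bumps 8 from row 2; 8 starts row 3. P = [[1, 5], [3], [8]], Q = [[1, 3], [2], [4]].
Insert 7: appended to row 1. P = [[1, 5, 7], [3], [8]], Q = [[1, 3, 5], [2], [4]].
Insert 4: 4 bumps 5 from row 1; 5 appends to row 2. P = [[1, 4, 7], [3, 5], [8]], Q = [[1, 3, 5], [2, 6], [4]].
Insert 2: 2 bumps 4 from row 1; 4 bumps 5 from row 2; 5 bumps 8 from row 3; 8 starts row 4. P = [[1, 2, 7], [3, 4], [5], [8]], Q = [[1, 3, 5], [2, 6], [4], [7]].
Insert 6: 6 bumps 7 from row 1; 7 appends to row 2. P = [[1, 2, 6], [3, 4, 7], [5], [8]], Q = [[1, 3, 5], [2, 6, 8], [4], [7]].

So P = [[1, 2, 6], [3, 4, 7], [5], [8]], Q = [[1, 3, 5], [2, 6, 8], [4], [7]].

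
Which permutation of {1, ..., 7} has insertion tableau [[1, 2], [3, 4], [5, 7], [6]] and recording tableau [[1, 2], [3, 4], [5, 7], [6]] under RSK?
6 7 3 5 4 1 2

Reverse the RSK construction: for i from n down to 1, find the cell of Q containing i, remove the entry at that cell from P, and reverse-bump it up through P; the value ejected from row 1 is w(i).

Step i=7: Q has 7 at row 3, column 2; remove 7 from row 3 of P and reverse-bump: 7 enters row 2 and ejects 4; 4 enters row 1 and ejects 2. So w(7) = 2. P is now [[1, 4], [3, 7], [5], [6]].
Step i=6: Q has 6 at row 4, column 1; remove 6 from row 4 of P and reverse-bump: 6 enters row 3 and ejects 5; 5 enters row 2 and ejects 3; 3 enters row 1 and ejects 1. So w(6) = 1. P is now [[3, 4], [5, 7], [6]].
Step i=5: Q has 5 at row 3, column 1; remove 6 from row 3 of P and reverse-bump: 6 enters row 2 and ejects 5; 5 enters row 1 and ejects 4. So w(5) = 4. P is now [[3, 5], [6, 7]].
Step i=4: Q has 4 at row 2, column 2; remove 7 from row 2 of P and reverse-bump: 7 enters row 1 and ejects 5. So w(4) = 5. P is now [[3, 7], [6]].
Step i=3: Q has 3 at row 2, column 1; remove 6 from row 2 of P and reverse-bump: 6 enters row 1 and ejects 3. So w(3) = 3. P is now [[6, 7]].
Step i=2: Q has 2 at row 1, column 2; remove that cell from P, ejecting 7. So w(2) = 7. P is now [[6]].
Step i=1: Q has 1 at row 1, column 1; remove that cell from P, ejecting 6. So w(1) = 6. P is now [].

So w = 6 7 3 5 4 1 2.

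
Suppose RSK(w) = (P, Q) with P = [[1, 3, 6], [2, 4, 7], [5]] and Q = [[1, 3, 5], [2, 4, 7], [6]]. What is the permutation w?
Reverse the RSK construction: for i from n down to 1, find the cell of Q containing i, remove the entry at that cell from P, and reverse-bump it up through P; the value ejected from row 1 is w(i).

Step i=7: Q has 7 at row 2, column 3; remove 7 from row 2 of P and reverse-bump: 7 enters row 1 and ejects 6. So w(7) = 6. P is now [[1, 3, 7], [2, 4], [5]].
Step i=6: Q has 6 at row 3, column 1; remove 5 from row 3 of P and reverse-bump: 5 enters row 2 and ejects 4; 4 enters row 1 and ejects 3. So w(6) = 3. P is now [[1, 4, 7], [2, 5]].
Step i=5: Q has 5 at row 1, column 3; remove that cell from P, ejecting 7. So w(5) = 7. P is now [[1, 4], [2, 5]].
Step i=4: Q has 4 at row 2, column 2; remove 5 from row 2 of P and reverse-bump: 5 enters row 1 and ejects 4. So w(4) = 4. P is now [[1, 5], [2]].
Step i=3: Q has 3 at row 1, column 2; remove that cell from P, ejecting 5. So w(3) = 5. P is now [[1], [2]].
Step i=2: Q has 2 at row 2, column 1; remove 2 from row 2 of P and reverse-bump: 2 enters row 1 and ejects 1. So w(2) = 1. P is now [[2]].
Step i=1: Q has 1 at row 1, column 1; remove that cell from P, ejecting 2. So w(1) = 2. P is now [].

So w = 2 1 5 4 7 3 6.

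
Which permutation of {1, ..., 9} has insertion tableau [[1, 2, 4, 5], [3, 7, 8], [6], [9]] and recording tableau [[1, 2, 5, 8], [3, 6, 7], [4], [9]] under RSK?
Reverse the RSK construction: for i from n down to 1, find the cell of Q containing i, remove the entry at that cell from P, and reverse-bump it up through P; the value ejected from row 1 is w(i).

Step i=9: Q has 9 at row 4, column 1; remove 9 from row 4 of P and reverse-bump: 9 enters row 3 and ejects 6; 6 enters row 2 and ejects 3; 3 enters row 1 and ejects 2. So w(9) = 2. P is now [[1, 3, 4, 5], [6, 7, 8], [9]].
Step i=8: Q has 8 at row 1, column 4; remove that cell from P, ejecting 5. So w(8) = 5. P is now [[1, 3, 4], [6, 7, 8], [9]].
Step i=7: Q has 7 at row 2, column 3; remove 8 from row 2 of P and reverse-bump: 8 enters row 1 and ejects 4. So w(7) = 4. P is now [[1, 3, 8], [6, 7], [9]].
Step i=6: Q has 6 at row 2, column 2; remove 7 from row 2 of P and reverse-bump: 7 enters row 1 and ejects 3. So w(6) = 3. P is now [[1, 7, 8], [6], [9]].
Step i=5: Q has 5 at row 1, column 3; remove that cell from P, ejecting 8. So w(5) = 8. P is now [[1, 7], [6], [9]].
Step i=4: Q has 4 at row 3, column 1; remove 9 from row 3 of P and reverse-bump: 9 enters row 2 and ejects 6; 6 enters row 1 and ejects 1. So w(4) = 1. P is now [[6, 7], [9]].
Step i=3: Q has 3 at row 2, column 1; remove 9 from row 2 of P and reverse-bump: 9 enters row 1 and ejects 7. So w(3) = 7. P is now [[6, 9]].
Step i=2: Q has 2 at row 1, column 2; remove that cell from P, ejecting 9. So w(2) = 9. P is now [[6]].
Step i=1: Q has 1 at row 1, column 1; remove that cell from P, ejecting 6. So w(1) = 6. P is now [].

So w = 6 9 7 1 8 3 4 5 2.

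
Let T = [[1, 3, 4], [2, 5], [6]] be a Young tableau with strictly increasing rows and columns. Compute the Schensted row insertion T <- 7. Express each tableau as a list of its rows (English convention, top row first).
[[1, 3, 4, 7], [2, 5], [6]]

7 is larger than every entry of row 1, so it is appended to row 1. The new tableau is [[1, 3, 4, 7], [2, 5], [6]].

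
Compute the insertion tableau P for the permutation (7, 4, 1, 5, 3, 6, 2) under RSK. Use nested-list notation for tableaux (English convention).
After inserting 7: P = [[7]].
After inserting 4: P = [[4], [7]].
After inserting 1: P = [[1], [4], [7]].
After inserting 5: P = [[1, 5], [4], [7]].
After inserting 3: P = [[1, 3], [4, 5], [7]].
After inserting 6: P = [[1, 3, 6], [4, 5], [7]].
After inserting 2: P = [[1, 2, 6], [3, 5], [4], [7]].

So P = [[1, 2, 6], [3, 5], [4], [7]].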